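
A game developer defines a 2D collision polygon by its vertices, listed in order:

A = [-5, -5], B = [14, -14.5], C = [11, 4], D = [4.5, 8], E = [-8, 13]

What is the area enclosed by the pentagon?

327.75

A→B: (-5)(-14.5) − (14)(-5) = 142.5
B→C: (14)(4) − (11)(-14.5) = 215.5
C→D: (11)(8) − (4.5)(4) = 70
D→E: (4.5)(13) − (-8)(8) = 122.5
E→A: (-8)(-5) − (-5)(13) = 105
Σ = 655.5
Area = |Σ|/2 = 327.75.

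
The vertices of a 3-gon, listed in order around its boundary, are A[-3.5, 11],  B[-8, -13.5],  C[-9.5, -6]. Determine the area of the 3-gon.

Apply the shoelace (surveyor's) formula: 2A = Σ (x_i·y_{i+1} − x_{i+1}·y_i), indices taken mod 3.
Σ = (135.25) + (-80.25) + (-125.5) = -70.5
Area = |Σ|/2 = 35.25.

35.25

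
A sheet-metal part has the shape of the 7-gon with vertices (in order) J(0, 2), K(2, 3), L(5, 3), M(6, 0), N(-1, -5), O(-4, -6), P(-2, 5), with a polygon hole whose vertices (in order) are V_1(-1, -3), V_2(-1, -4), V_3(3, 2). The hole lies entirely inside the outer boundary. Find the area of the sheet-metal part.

Outer boundary:
Apply the shoelace (surveyor's) formula: 2A = Σ (x_i·y_{i+1} − x_{i+1}·y_i), indices taken mod 7.
Σ = (-4) + (-9) + (-18) + (-30) + (-14) + (-32) + (-4) = -111
Area = |Σ|/2 = 55.5.
Hole:
Apply the surveyor's formula: 2A = Σ (x_i·y_{i+1} − x_{i+1}·y_i), indices taken mod 3.
Cross-terms: 1, 10, -7  ⇒  Σ = 4
Area = |Σ|/2 = 2.
Net area = 55.5 − 2 = 53.5.

53.5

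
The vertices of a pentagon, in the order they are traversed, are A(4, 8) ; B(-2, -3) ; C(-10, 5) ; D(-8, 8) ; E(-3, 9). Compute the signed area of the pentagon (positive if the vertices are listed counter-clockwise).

-92

Apply Gauss's area formula: 2A = Σ (x_i·y_{i+1} − x_{i+1}·y_i), indices taken mod 5.
Σ = (4) + (-40) + (-40) + (-48) + (-60) = -184
Signed area = Σ/2 = -92 (negative ⇒ clockwise traversal).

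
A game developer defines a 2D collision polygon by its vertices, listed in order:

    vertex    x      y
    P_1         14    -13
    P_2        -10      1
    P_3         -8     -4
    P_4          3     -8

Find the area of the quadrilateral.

40.5

Apply the shoelace formula: 2A = Σ (x_i·y_{i+1} − x_{i+1}·y_i), indices taken mod 4.
Σ = (-116) + (48) + (76) + (73) = 81
Area = |Σ|/2 = 40.5.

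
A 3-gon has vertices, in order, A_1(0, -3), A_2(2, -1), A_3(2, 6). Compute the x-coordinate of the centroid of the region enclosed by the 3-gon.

Apply Gauss's area formula. First the cross-terms c_i = x_i·y_{i+1} − x_{i+1}·y_i:
  6, 14, -6  ⇒  2A = 14, A = 7.
Then Σ (x_i + x_{i+1})·c_i = 56, so x̄ = 56 / (6·7) = 4/3.

4/3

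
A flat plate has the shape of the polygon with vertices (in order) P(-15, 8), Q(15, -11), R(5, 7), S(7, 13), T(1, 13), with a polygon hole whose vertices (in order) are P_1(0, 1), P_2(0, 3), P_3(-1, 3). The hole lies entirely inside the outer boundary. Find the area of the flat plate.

250

Outer boundary:
Cross-terms: 45, 160, 16, 78, 203  ⇒  Σ = 502
Area = |Σ|/2 = 251.
Hole:
Σ = (0) + (3) + (-1) = 2
Area = |Σ|/2 = 1.
Net area = 251 − 1 = 250.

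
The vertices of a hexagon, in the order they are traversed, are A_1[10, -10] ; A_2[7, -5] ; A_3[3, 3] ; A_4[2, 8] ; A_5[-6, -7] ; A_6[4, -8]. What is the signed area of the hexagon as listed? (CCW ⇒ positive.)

Apply Gauss's area formula: 2A = Σ (x_i·y_{i+1} − x_{i+1}·y_i), indices taken mod 6.
Cross-terms: 20, 36, 18, 34, 76, 40  ⇒  Σ = 224
Signed area = Σ/2 = 112 (positive ⇒ counter-clockwise traversal).

112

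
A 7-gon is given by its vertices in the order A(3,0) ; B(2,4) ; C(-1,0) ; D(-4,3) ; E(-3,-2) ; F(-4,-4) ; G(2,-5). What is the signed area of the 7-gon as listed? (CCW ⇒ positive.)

Apply the shoelace (surveyor's) formula: 2A = Σ (x_i·y_{i+1} − x_{i+1}·y_i), indices taken mod 7.
Σ = (12) + (4) + (-3) + (17) + (4) + (28) + (15) = 77
Signed area = Σ/2 = 38.5 (positive ⇒ counter-clockwise traversal).

38.5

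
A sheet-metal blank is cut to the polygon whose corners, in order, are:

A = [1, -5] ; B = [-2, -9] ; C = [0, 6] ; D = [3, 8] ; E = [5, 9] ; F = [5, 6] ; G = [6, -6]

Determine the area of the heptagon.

Apply the shoelace formula: 2A = Σ (x_i·y_{i+1} − x_{i+1}·y_i), indices taken mod 7.
Σ = (-19) + (-12) + (-18) + (-13) + (-15) + (-66) + (-24) = -167
Area = |Σ|/2 = 83.5.

83.5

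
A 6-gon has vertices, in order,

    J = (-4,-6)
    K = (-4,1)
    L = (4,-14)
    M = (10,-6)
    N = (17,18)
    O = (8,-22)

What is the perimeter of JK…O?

120

|JK| = √((0)² + (7)²) = √49 = 7
|KL| = √((8)² + (-15)²) = √289 = 17
|LM| = √((6)² + (8)²) = √100 = 10
|MN| = √((7)² + (24)²) = √625 = 25
|NO| = √((-9)² + (-40)²) = √1681 = 41
|OJ| = √((-12)² + (16)²) = √400 = 20
Perimeter = 7 + 17 + 10 + 25 + 41 + 20 = 120.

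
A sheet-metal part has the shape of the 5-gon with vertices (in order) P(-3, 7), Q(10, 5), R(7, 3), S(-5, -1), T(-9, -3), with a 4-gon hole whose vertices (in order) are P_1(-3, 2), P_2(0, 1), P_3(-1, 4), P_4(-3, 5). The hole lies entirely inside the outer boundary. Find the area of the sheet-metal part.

Outer boundary:
P→Q: (-3)(5) − (10)(7) = -85
Q→R: (10)(3) − (7)(5) = -5
R→S: (7)(-1) − (-5)(3) = 8
S→T: (-5)(-3) − (-9)(-1) = 6
T→P: (-9)(7) − (-3)(-3) = -72
Σ = -148
Area = |Σ|/2 = 74.
Hole:
Apply the surveyor's formula: 2A = Σ (x_i·y_{i+1} − x_{i+1}·y_i), indices taken mod 4.
Σ = (-3) + (1) + (7) + (9) = 14
Area = |Σ|/2 = 7.
Net area = 74 − 7 = 67.

67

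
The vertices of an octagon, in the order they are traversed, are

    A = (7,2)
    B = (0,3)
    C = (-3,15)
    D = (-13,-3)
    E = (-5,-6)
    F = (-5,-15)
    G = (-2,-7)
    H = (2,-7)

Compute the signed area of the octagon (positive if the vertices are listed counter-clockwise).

Cross-terms: 21, 9, 204, 63, 45, 5, 28, 53  ⇒  Σ = 428
Signed area = Σ/2 = 214 (positive ⇒ counter-clockwise traversal).

214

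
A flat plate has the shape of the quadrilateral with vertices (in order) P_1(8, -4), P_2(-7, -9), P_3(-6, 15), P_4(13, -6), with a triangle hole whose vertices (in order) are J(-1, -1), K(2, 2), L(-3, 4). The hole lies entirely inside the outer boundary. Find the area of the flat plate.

200.5

Outer boundary:
Σ = (-100) + (-159) + (-159) + (-4) = -422
Area = |Σ|/2 = 211.
Hole:
Apply the surveyor's formula: 2A = Σ (x_i·y_{i+1} − x_{i+1}·y_i), indices taken mod 3.
Cross-terms: 0, 14, 7  ⇒  Σ = 21
Area = |Σ|/2 = 10.5.
Net area = 211 − 10.5 = 200.5.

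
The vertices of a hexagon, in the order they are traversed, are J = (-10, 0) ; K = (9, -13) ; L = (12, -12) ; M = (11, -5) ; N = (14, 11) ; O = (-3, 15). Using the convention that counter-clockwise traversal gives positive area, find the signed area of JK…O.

Σ = (130) + (48) + (72) + (191) + (243) + (150) = 834
Signed area = Σ/2 = 417 (positive ⇒ counter-clockwise traversal).

417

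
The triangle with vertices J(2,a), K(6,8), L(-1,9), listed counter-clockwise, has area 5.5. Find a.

The doubled signed area Σ (x_i y_{i+1} − x_{i+1} y_i) is linear in a.
With a=0 it equals 60; the coefficient of a is -7 (from the two edges through J).
So -7·a + 60 = 2·5.5 = 11 ⇒ a = 7.

7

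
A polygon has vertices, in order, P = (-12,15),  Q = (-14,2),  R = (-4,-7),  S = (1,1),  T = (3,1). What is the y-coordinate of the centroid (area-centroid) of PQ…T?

587/175

Apply the shoelace (surveyor's) formula. First the cross-terms c_i = x_i·y_{i+1} − x_{i+1}·y_i:
  186, 106, 3, -2, 57  ⇒  2A = 350, A = 175.
Then Σ (y_i + y_{i+1})·c_i = 3522, so ȳ = 3522 / (6·175) = 587/175.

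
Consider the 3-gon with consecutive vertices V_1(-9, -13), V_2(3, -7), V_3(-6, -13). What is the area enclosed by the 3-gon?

9

Σ = (102) + (-81) + (-39) = -18
Area = |Σ|/2 = 9.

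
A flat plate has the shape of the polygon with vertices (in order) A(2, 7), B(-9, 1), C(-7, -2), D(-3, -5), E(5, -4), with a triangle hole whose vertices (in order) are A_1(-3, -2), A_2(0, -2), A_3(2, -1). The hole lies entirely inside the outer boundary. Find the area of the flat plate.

Outer boundary:
Apply the surveyor's formula: 2A = Σ (x_i·y_{i+1} − x_{i+1}·y_i), indices taken mod 5.
Cross-terms: 65, 25, 29, 37, 43  ⇒  Σ = 199
Area = |Σ|/2 = 99.5.
Hole:
Apply the shoelace formula: 2A = Σ (x_i·y_{i+1} − x_{i+1}·y_i), indices taken mod 3.
Σ = (6) + (4) + (-7) = 3
Area = |Σ|/2 = 1.5.
Net area = 99.5 − 1.5 = 98.

98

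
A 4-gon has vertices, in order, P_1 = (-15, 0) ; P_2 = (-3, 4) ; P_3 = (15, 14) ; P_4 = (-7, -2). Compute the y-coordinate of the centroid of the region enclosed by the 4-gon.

Apply the shoelace formula. First the cross-terms c_i = x_i·y_{i+1} − x_{i+1}·y_i:
  -60, -102, 68, -30  ⇒  2A = -124, A = -62.
Then Σ (y_i + y_{i+1})·c_i = -1200, so ȳ = -1200 / (6·(-62)) = 100/31.

100/31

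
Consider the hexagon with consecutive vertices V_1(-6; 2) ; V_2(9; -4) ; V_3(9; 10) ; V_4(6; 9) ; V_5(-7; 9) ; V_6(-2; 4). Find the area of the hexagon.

140

Apply the shoelace (surveyor's) formula: 2A = Σ (x_i·y_{i+1} − x_{i+1}·y_i), indices taken mod 6.
Σ = (6) + (126) + (21) + (117) + (-10) + (20) = 280
Area = |Σ|/2 = 140.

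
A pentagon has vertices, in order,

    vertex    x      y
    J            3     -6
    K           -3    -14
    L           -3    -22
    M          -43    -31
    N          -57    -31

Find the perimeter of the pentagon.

|JK| = √((-6)² + (-8)²) = √100 = 10
|KL| = √((0)² + (-8)²) = √64 = 8
|LM| = √((-40)² + (-9)²) = √1681 = 41
|MN| = √((-14)² + (0)²) = √196 = 14
|NJ| = √((60)² + (25)²) = √4225 = 65
Perimeter = 10 + 8 + 41 + 14 + 65 = 138.

138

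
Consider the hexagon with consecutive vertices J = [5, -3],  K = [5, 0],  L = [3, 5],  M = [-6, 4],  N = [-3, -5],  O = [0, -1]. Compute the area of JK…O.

Σ = (15) + (25) + (42) + (42) + (3) + (5) = 132
Area = |Σ|/2 = 66.

66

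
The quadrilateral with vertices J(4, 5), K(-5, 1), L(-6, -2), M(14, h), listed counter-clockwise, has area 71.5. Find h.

0

The doubled signed area Σ (x_i y_{i+1} − x_{i+1} y_i) is linear in h.
With h=0 it equals 143; the coefficient of h is -10 (from the two edges through M).
So -10·h + 143 = 2·71.5 = 143 ⇒ h = 0.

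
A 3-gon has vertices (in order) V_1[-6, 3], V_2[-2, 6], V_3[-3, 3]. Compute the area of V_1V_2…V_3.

4.5

V_1→V_2: (-6)(6) − (-2)(3) = -30
V_2→V_3: (-2)(3) − (-3)(6) = 12
V_3→V_1: (-3)(3) − (-6)(3) = 9
Σ = -9
Area = |Σ|/2 = 4.5.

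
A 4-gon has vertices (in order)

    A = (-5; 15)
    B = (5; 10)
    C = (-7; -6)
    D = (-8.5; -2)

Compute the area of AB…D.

A→B: (-5)(10) − (5)(15) = -125
B→C: (5)(-6) − (-7)(10) = 40
C→D: (-7)(-2) − (-8.5)(-6) = -37
D→A: (-8.5)(15) − (-5)(-2) = -137.5
Σ = -259.5
Area = |Σ|/2 = 129.75.

129.75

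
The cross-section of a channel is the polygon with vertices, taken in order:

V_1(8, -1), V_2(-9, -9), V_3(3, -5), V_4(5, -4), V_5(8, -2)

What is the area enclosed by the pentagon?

17

Apply the shoelace formula: 2A = Σ (x_i·y_{i+1} − x_{i+1}·y_i), indices taken mod 5.
Cross-terms: -81, 72, 13, 22, 8  ⇒  Σ = 34
Area = |Σ|/2 = 17.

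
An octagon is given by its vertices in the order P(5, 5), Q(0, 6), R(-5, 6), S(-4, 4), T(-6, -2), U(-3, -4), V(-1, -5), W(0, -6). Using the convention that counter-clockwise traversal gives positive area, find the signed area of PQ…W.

Apply the shoelace (surveyor's) formula: 2A = Σ (x_i·y_{i+1} − x_{i+1}·y_i), indices taken mod 8.
P→Q: (5)(6) − (0)(5) = 30
Q→R: (0)(6) − (-5)(6) = 30
R→S: (-5)(4) − (-4)(6) = 4
S→T: (-4)(-2) − (-6)(4) = 32
T→U: (-6)(-4) − (-3)(-2) = 18
U→V: (-3)(-5) − (-1)(-4) = 11
V→W: (-1)(-6) − (0)(-5) = 6
W→P: (0)(5) − (5)(-6) = 30
Σ = 161
Signed area = Σ/2 = 80.5 (positive ⇒ counter-clockwise traversal).

80.5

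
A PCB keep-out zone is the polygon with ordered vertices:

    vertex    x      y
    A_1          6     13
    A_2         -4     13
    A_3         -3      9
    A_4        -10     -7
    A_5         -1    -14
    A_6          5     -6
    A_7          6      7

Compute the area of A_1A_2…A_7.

Σ = (130) + (3) + (111) + (133) + (76) + (71) + (36) = 560
Area = |Σ|/2 = 280.

280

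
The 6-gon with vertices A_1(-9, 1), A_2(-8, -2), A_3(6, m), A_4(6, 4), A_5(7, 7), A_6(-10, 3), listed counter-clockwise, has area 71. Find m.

Write out the shoelace sum; only the two edges meeting at A_3 involve m:
2·Area = [((-8)·m − 6·(-2)) + (6·4 − 6·m)] + 148
       = -14·m + 184 = 142
⇒ m = 3.

3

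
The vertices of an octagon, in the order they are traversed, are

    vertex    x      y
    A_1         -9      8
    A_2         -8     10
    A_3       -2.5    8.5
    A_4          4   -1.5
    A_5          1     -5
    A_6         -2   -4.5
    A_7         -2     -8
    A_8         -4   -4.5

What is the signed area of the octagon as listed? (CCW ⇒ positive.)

Apply the shoelace (surveyor's) formula: 2A = Σ (x_i·y_{i+1} − x_{i+1}·y_i), indices taken mod 8.
Cross-terms: -26, -43, -30.25, -18.5, -14.5, 7, -23, -72.5  ⇒  Σ = -220.75
Signed area = Σ/2 = -110.375 (negative ⇒ clockwise traversal).

-110.375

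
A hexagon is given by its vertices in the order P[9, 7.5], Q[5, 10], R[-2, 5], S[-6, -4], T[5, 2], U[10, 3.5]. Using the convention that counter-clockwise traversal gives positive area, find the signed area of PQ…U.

Apply the surveyor's formula: 2A = Σ (x_i·y_{i+1} − x_{i+1}·y_i), indices taken mod 6.
P→Q: (9)(10) − (5)(7.5) = 52.5
Q→R: (5)(5) − (-2)(10) = 45
R→S: (-2)(-4) − (-6)(5) = 38
S→T: (-6)(2) − (5)(-4) = 8
T→U: (5)(3.5) − (10)(2) = -2.5
U→P: (10)(7.5) − (9)(3.5) = 43.5
Σ = 184.5
Signed area = Σ/2 = 92.25 (positive ⇒ counter-clockwise traversal).

92.25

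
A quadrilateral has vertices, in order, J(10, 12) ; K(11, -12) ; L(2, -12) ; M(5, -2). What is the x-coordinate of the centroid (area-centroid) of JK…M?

319/42

Apply the shoelace formula. First the cross-terms c_i = x_i·y_{i+1} − x_{i+1}·y_i:
  -252, -108, 56, 80  ⇒  2A = -224, A = -112.
Then Σ (x_i + x_{i+1})·c_i = -5104, so x̄ = -5104 / (6·(-112)) = 319/42.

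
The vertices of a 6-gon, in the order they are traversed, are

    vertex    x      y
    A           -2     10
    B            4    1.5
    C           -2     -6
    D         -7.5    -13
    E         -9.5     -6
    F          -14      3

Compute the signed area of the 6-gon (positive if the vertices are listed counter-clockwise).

Apply the surveyor's formula: 2A = Σ (x_i·y_{i+1} − x_{i+1}·y_i), indices taken mod 6.
A→B: (-2)(1.5) − (4)(10) = -43
B→C: (4)(-6) − (-2)(1.5) = -21
C→D: (-2)(-13) − (-7.5)(-6) = -19
D→E: (-7.5)(-6) − (-9.5)(-13) = -78.5
E→F: (-9.5)(3) − (-14)(-6) = -112.5
F→A: (-14)(10) − (-2)(3) = -134
Σ = -408
Signed area = Σ/2 = -204 (negative ⇒ clockwise traversal).

-204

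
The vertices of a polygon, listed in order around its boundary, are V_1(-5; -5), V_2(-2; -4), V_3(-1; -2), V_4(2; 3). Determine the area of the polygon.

8

Apply the surveyor's formula: 2A = Σ (x_i·y_{i+1} − x_{i+1}·y_i), indices taken mod 4.
Σ = (10) + (0) + (1) + (5) = 16
Area = |Σ|/2 = 8.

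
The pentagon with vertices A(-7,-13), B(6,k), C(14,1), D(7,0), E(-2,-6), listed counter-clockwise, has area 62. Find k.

-5

Write out the shoelace sum; only the two edges meeting at B involve k:
2·Area = [((-7)·k − 6·(-13)) + (6·1 − 14·k)] + -65
       = -21·k + 19 = 124
⇒ k = -5.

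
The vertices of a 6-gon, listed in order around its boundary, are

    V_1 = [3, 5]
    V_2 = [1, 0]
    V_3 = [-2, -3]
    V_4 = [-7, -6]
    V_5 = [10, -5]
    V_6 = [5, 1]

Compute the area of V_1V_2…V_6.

Cross-terms: -5, -3, -9, 95, 35, 22  ⇒  Σ = 135
Area = |Σ|/2 = 67.5.

67.5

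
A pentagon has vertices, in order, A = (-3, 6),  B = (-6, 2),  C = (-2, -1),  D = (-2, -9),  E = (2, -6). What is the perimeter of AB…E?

|AB| = √((-3)² + (-4)²) = √25 = 5
|BC| = √((4)² + (-3)²) = √25 = 5
|CD| = √((0)² + (-8)²) = √64 = 8
|DE| = √((4)² + (3)²) = √25 = 5
|EA| = √((-5)² + (12)²) = √169 = 13
Perimeter = 5 + 5 + 8 + 5 + 13 = 36.

36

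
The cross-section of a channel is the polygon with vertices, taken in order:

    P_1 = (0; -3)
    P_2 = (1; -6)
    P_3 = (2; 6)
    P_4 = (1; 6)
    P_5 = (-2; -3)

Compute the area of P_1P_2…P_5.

21

Σ = (3) + (18) + (6) + (9) + (6) = 42
Area = |Σ|/2 = 21.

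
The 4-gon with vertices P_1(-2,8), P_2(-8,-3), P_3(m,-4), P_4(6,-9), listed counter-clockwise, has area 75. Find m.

1

The doubled signed area Σ (x_i y_{i+1} − x_{i+1} y_i) is linear in m.
With m=0 it equals 156; the coefficient of m is -6 (from the two edges through P_3).
So -6·m + 156 = 2·75 = 150 ⇒ m = 1.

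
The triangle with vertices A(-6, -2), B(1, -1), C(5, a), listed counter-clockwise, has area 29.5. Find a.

Write out the shoelace sum; only the two edges meeting at C involve a:
2·Area = [(1·a − 5·(-1)) + (5·(-2) − (-6)·a)] + 8
       = 7·a + 3 = 59
⇒ a = 8.

8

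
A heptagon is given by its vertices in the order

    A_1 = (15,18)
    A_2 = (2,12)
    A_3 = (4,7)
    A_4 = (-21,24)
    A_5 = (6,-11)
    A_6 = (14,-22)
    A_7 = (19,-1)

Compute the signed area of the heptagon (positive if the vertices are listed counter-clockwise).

Σ = (144) + (-34) + (243) + (87) + (22) + (404) + (357) = 1223
Signed area = Σ/2 = 611.5 (positive ⇒ counter-clockwise traversal).

611.5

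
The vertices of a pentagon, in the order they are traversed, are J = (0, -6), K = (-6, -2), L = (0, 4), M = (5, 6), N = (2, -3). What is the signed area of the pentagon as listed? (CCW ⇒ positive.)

Apply Gauss's area formula: 2A = Σ (x_i·y_{i+1} − x_{i+1}·y_i), indices taken mod 5.
Σ = (-36) + (-24) + (-20) + (-27) + (-12) = -119
Signed area = Σ/2 = -59.5 (negative ⇒ clockwise traversal).

-59.5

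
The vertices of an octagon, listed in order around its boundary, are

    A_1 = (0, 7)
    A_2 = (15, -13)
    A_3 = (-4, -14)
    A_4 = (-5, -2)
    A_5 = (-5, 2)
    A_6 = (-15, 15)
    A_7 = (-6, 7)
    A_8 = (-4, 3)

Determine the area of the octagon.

263.5

Cross-terms: -105, -262, -62, -20, -45, -15, 10, -28  ⇒  Σ = -527
Area = |Σ|/2 = 263.5.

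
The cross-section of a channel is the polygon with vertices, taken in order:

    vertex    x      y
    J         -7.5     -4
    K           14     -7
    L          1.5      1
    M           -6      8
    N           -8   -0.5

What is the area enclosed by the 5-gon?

123.125

Apply the shoelace (surveyor's) formula: 2A = Σ (x_i·y_{i+1} − x_{i+1}·y_i), indices taken mod 5.
Σ = (108.5) + (24.5) + (18) + (67) + (28.25) = 246.25
Area = |Σ|/2 = 123.125.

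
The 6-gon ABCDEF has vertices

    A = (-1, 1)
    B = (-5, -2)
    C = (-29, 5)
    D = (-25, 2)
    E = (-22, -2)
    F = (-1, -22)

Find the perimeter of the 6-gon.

92

|AB| = √((-4)² + (-3)²) = √25 = 5
|BC| = √((-24)² + (7)²) = √625 = 25
|CD| = √((4)² + (-3)²) = √25 = 5
|DE| = √((3)² + (-4)²) = √25 = 5
|EF| = √((21)² + (-20)²) = √841 = 29
|FA| = √((0)² + (23)²) = √529 = 23
Perimeter = 5 + 25 + 5 + 5 + 29 + 23 = 92.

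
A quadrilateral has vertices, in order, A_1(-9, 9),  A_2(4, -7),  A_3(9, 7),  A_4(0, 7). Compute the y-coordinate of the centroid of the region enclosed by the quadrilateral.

Apply the shoelace (surveyor's) formula. First the cross-terms c_i = x_i·y_{i+1} − x_{i+1}·y_i:
  27, 91, 63, 63  ⇒  2A = 244, A = 122.
Then Σ (y_i + y_{i+1})·c_i = 1944, so ȳ = 1944 / (6·122) = 162/61.

162/61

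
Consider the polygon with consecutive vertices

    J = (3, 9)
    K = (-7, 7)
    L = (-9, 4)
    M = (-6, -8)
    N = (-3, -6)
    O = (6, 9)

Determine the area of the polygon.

131.5

Σ = (84) + (35) + (96) + (12) + (9) + (27) = 263
Area = |Σ|/2 = 131.5.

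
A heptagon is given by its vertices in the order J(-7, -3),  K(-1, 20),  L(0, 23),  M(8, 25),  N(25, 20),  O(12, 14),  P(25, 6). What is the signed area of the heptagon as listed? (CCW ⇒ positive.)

Σ = (-143) + (-23) + (-184) + (-465) + (110) + (-278) + (-33) = -1016
Signed area = Σ/2 = -508 (negative ⇒ clockwise traversal).

-508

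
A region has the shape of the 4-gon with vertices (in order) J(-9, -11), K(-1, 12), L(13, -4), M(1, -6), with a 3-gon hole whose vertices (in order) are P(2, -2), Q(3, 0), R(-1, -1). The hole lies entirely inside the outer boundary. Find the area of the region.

Outer boundary:
Apply Gauss's area formula: 2A = Σ (x_i·y_{i+1} − x_{i+1}·y_i), indices taken mod 4.
J→K: (-9)(12) − (-1)(-11) = -119
K→L: (-1)(-4) − (13)(12) = -152
L→M: (13)(-6) − (1)(-4) = -74
M→J: (1)(-11) − (-9)(-6) = -65
Σ = -410
Area = |Σ|/2 = 205.
Hole:
Apply the shoelace formula: 2A = Σ (x_i·y_{i+1} − x_{i+1}·y_i), indices taken mod 3.
P→Q: (2)(0) − (3)(-2) = 6
Q→R: (3)(-1) − (-1)(0) = -3
R→P: (-1)(-2) − (2)(-1) = 4
Σ = 7
Area = |Σ|/2 = 3.5.
Net area = 205 − 3.5 = 201.5.

201.5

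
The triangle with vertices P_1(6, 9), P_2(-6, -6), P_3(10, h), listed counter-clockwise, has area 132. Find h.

The doubled signed area Σ (x_i y_{i+1} − x_{i+1} y_i) is linear in h.
With h=0 it equals 168; the coefficient of h is -12 (from the two edges through P_3).
So -12·h + 168 = 2·132 = 264 ⇒ h = -8.

-8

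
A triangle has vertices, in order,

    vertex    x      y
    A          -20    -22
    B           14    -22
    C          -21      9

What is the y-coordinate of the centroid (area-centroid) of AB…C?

-35/3

Apply the shoelace (surveyor's) formula. First the cross-terms c_i = x_i·y_{i+1} − x_{i+1}·y_i:
  748, -336, 642  ⇒  2A = 1054, A = 527.
Then Σ (y_i + y_{i+1})·c_i = -36890, so ȳ = -36890 / (6·527) = -35/3.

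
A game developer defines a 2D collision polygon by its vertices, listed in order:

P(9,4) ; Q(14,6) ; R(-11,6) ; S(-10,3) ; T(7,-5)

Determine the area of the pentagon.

Apply the shoelace formula: 2A = Σ (x_i·y_{i+1} − x_{i+1}·y_i), indices taken mod 5.
Cross-terms: -2, 150, 27, 29, 73  ⇒  Σ = 277
Area = |Σ|/2 = 138.5.

138.5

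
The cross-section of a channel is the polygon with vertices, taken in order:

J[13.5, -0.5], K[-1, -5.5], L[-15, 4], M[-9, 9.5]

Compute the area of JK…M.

195.75

J→K: (13.5)(-5.5) − (-1)(-0.5) = -74.75
K→L: (-1)(4) − (-15)(-5.5) = -86.5
L→M: (-15)(9.5) − (-9)(4) = -106.5
M→J: (-9)(-0.5) − (13.5)(9.5) = -123.75
Σ = -391.5
Area = |Σ|/2 = 195.75.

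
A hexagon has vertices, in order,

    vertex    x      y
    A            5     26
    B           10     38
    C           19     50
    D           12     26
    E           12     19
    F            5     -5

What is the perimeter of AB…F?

|AB| = √((5)² + (12)²) = √169 = 13
|BC| = √((9)² + (12)²) = √225 = 15
|CD| = √((-7)² + (-24)²) = √625 = 25
|DE| = √((0)² + (-7)²) = √49 = 7
|EF| = √((-7)² + (-24)²) = √625 = 25
|FA| = √((0)² + (31)²) = √961 = 31
Perimeter = 13 + 15 + 25 + 7 + 25 + 31 = 116.

116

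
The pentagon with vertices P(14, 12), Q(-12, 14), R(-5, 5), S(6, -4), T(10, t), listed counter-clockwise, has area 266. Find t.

-4

Write out the shoelace sum; only the two edges meeting at T involve t:
2·Area = [(6·t − 10·(-4)) + (10·12 − 14·t)] + 340
       = -8·t + 500 = 532
⇒ t = -4.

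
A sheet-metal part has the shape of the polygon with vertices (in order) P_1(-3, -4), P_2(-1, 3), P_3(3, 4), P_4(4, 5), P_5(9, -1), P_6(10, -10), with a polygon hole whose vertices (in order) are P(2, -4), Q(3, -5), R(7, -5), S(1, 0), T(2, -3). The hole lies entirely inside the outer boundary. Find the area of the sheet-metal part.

102

Outer boundary:
Σ = (-13) + (-13) + (-1) + (-49) + (-80) + (-70) = -226
Area = |Σ|/2 = 113.
Hole:
Apply the surveyor's formula: 2A = Σ (x_i·y_{i+1} − x_{i+1}·y_i), indices taken mod 5.
Σ = (2) + (20) + (5) + (-3) + (-2) = 22
Area = |Σ|/2 = 11.
Net area = 113 − 11 = 102.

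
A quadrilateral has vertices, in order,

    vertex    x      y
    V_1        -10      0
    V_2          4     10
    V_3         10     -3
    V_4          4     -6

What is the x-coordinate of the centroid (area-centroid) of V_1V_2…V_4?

4/3

Apply Gauss's area formula. First the cross-terms c_i = x_i·y_{i+1} − x_{i+1}·y_i:
  -100, -112, -48, -60  ⇒  2A = -320, A = -160.
Then Σ (x_i + x_{i+1})·c_i = -1280, so x̄ = -1280 / (6·(-160)) = 4/3.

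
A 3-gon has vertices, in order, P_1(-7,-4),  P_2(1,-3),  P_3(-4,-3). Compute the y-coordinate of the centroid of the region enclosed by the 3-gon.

-10/3

Apply the shoelace formula. First the cross-terms c_i = x_i·y_{i+1} − x_{i+1}·y_i:
  25, -15, -5  ⇒  2A = 5, A = 2.5.
Then Σ (y_i + y_{i+1})·c_i = -50, so ȳ = -50 / (6·2.5) = -10/3.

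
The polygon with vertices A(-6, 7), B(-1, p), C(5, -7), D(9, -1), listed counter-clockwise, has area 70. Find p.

Write out the shoelace sum; only the two edges meeting at B involve p:
2·Area = [((-6)·p − (-1)·7) + ((-1)·(-7) − 5·p)] + 115
       = -11·p + 129 = 140
⇒ p = -1.

-1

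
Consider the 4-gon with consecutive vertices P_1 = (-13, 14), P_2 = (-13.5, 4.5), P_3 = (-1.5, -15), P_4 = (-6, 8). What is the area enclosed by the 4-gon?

128.875

Apply the surveyor's formula: 2A = Σ (x_i·y_{i+1} − x_{i+1}·y_i), indices taken mod 4.
P_1→P_2: (-13)(4.5) − (-13.5)(14) = 130.5
P_2→P_3: (-13.5)(-15) − (-1.5)(4.5) = 209.25
P_3→P_4: (-1.5)(8) − (-6)(-15) = -102
P_4→P_1: (-6)(14) − (-13)(8) = 20
Σ = 257.75
Area = |Σ|/2 = 128.875.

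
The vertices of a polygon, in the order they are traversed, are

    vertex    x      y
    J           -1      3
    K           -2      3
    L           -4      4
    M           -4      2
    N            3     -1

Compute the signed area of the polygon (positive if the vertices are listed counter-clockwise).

Apply Gauss's area formula: 2A = Σ (x_i·y_{i+1} − x_{i+1}·y_i), indices taken mod 5.
Σ = (3) + (4) + (8) + (-2) + (8) = 21
Signed area = Σ/2 = 10.5 (positive ⇒ counter-clockwise traversal).

10.5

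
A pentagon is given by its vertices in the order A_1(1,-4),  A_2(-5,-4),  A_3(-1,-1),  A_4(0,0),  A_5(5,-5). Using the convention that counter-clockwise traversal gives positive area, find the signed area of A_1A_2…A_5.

-19

Cross-terms: -24, 1, 0, 0, -15  ⇒  Σ = -38
Signed area = Σ/2 = -19 (negative ⇒ clockwise traversal).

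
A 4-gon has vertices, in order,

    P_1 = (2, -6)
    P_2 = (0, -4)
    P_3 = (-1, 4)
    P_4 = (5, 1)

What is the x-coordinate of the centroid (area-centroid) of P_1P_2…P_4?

Apply the surveyor's formula. First the cross-terms c_i = x_i·y_{i+1} − x_{i+1}·y_i:
  -8, -4, -21, -32  ⇒  2A = -65, A = -32.5.
Then Σ (x_i + x_{i+1})·c_i = -320, so x̄ = -320 / (6·(-32.5)) = 64/39.

64/39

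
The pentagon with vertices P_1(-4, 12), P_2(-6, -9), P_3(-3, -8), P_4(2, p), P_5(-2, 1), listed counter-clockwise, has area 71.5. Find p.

Write out the shoelace sum; only the two edges meeting at P_4 involve p:
2·Area = [((-3)·p − 2·(-8)) + (2·1 − (-2)·p)] + 109
       = -1·p + 127 = 143
⇒ p = -16.

-16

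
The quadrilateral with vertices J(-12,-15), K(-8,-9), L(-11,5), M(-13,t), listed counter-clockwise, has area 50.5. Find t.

The doubled signed area Σ (x_i y_{i+1} − x_{i+1} y_i) is linear in t.
With t=0 it equals 109; the coefficient of t is 1 (from the two edges through M).
So 1·t + 109 = 2·50.5 = 101 ⇒ t = -8.

-8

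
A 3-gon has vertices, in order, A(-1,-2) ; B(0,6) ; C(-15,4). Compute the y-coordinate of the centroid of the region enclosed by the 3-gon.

8/3

Apply the surveyor's formula. First the cross-terms c_i = x_i·y_{i+1} − x_{i+1}·y_i:
  -6, 90, 34  ⇒  2A = 118, A = 59.
Then Σ (y_i + y_{i+1})·c_i = 944, so ȳ = 944 / (6·59) = 8/3.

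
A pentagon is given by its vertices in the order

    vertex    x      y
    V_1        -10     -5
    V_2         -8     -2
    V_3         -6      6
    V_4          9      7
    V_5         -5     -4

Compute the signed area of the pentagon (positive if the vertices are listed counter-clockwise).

-96

Cross-terms: -20, -60, -96, -1, -15  ⇒  Σ = -192
Signed area = Σ/2 = -96 (negative ⇒ clockwise traversal).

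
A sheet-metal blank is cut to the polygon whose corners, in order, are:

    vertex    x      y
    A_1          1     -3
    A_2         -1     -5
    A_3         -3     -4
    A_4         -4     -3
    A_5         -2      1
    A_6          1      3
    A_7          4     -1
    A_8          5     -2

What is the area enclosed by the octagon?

36

Apply the surveyor's formula: 2A = Σ (x_i·y_{i+1} − x_{i+1}·y_i), indices taken mod 8.
Σ = (-8) + (-11) + (-7) + (-10) + (-7) + (-13) + (-3) + (-13) = -72
Area = |Σ|/2 = 36.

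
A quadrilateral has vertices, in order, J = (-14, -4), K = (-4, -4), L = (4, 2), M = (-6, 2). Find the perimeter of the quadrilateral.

|JK| = √((10)² + (0)²) = √100 = 10
|KL| = √((8)² + (6)²) = √100 = 10
|LM| = √((-10)² + (0)²) = √100 = 10
|MJ| = √((-8)² + (-6)²) = √100 = 10
Perimeter = 10 + 10 + 10 + 10 = 40.

40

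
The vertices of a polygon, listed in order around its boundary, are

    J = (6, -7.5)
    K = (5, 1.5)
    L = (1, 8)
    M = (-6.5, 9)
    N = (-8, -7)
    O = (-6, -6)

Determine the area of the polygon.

J→K: (6)(1.5) − (5)(-7.5) = 46.5
K→L: (5)(8) − (1)(1.5) = 38.5
L→M: (1)(9) − (-6.5)(8) = 61
M→N: (-6.5)(-7) − (-8)(9) = 117.5
N→O: (-8)(-6) − (-6)(-7) = 6
O→J: (-6)(-7.5) − (6)(-6) = 81
Σ = 350.5
Area = |Σ|/2 = 175.25.

175.25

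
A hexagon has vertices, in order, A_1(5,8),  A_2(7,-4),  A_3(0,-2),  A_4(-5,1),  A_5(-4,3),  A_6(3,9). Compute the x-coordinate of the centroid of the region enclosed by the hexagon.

Apply the shoelace (surveyor's) formula. First the cross-terms c_i = x_i·y_{i+1} − x_{i+1}·y_i:
  -76, -14, -10, -11, -45, -21  ⇒  2A = -177, A = -88.5.
Then Σ (x_i + x_{i+1})·c_i = -984, so x̄ = -984 / (6·(-88.5)) = 328/177.

328/177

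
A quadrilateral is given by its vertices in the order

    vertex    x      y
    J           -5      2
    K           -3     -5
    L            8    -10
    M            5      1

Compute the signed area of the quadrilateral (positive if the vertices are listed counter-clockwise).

Apply the surveyor's formula: 2A = Σ (x_i·y_{i+1} − x_{i+1}·y_i), indices taken mod 4.
Σ = (31) + (70) + (58) + (15) = 174
Signed area = Σ/2 = 87 (positive ⇒ counter-clockwise traversal).

87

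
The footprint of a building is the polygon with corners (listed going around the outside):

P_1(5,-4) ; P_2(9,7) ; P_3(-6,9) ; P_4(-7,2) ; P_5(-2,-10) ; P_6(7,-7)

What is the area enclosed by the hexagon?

Apply the shoelace formula: 2A = Σ (x_i·y_{i+1} − x_{i+1}·y_i), indices taken mod 6.
Cross-terms: 71, 123, 51, 74, 84, 7  ⇒  Σ = 410
Area = |Σ|/2 = 205.

205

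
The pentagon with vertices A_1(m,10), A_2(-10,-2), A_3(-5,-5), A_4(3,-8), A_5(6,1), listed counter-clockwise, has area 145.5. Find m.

The doubled signed area Σ (x_i y_{i+1} − x_{i+1} y_i) is linear in m.
With m=0 it equals 306; the coefficient of m is -3 (from the two edges through A_1).
So -3·m + 306 = 2·145.5 = 291 ⇒ m = 5.

5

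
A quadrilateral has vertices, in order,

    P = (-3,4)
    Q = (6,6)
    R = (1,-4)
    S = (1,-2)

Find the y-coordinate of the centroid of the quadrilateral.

62/27

Apply the surveyor's formula. First the cross-terms c_i = x_i·y_{i+1} − x_{i+1}·y_i:
  -42, -30, 2, -2  ⇒  2A = -72, A = -36.
Then Σ (y_i + y_{i+1})·c_i = -496, so ȳ = -496 / (6·(-36)) = 62/27.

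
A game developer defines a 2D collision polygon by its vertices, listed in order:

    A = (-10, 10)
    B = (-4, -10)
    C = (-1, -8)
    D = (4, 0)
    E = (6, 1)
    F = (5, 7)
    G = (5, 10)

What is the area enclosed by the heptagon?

200

Cross-terms: 140, 22, 32, 4, 37, 15, 150  ⇒  Σ = 400
Area = |Σ|/2 = 200.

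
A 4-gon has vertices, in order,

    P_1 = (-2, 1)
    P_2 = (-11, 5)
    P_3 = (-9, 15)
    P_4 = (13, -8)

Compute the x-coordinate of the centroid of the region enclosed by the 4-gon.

-38/15

Apply the shoelace (surveyor's) formula. First the cross-terms c_i = x_i·y_{i+1} − x_{i+1}·y_i:
  1, -120, -123, -3  ⇒  2A = -245, A = -122.5.
Then Σ (x_i + x_{i+1})·c_i = 1862, so x̄ = 1862 / (6·(-122.5)) = -38/15.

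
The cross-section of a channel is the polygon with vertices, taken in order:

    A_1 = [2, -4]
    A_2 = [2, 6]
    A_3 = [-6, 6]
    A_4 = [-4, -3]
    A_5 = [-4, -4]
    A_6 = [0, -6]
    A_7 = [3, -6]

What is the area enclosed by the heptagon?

Σ = (20) + (48) + (42) + (4) + (24) + (18) + (0) = 156
Area = |Σ|/2 = 78.

78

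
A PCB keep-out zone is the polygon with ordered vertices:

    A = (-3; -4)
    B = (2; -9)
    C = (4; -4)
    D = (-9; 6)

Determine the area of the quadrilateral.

Apply Gauss's area formula: 2A = Σ (x_i·y_{i+1} − x_{i+1}·y_i), indices taken mod 4.
Σ = (35) + (28) + (-12) + (54) = 105
Area = |Σ|/2 = 52.5.

52.5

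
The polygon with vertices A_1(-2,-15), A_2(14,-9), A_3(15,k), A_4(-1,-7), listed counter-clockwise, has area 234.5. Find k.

14

Write out the shoelace sum; only the two edges meeting at A_3 involve k:
2·Area = [(14·k − 15·(-9)) + (15·(-7) − (-1)·k)] + 229
       = 15·k + 259 = 469
⇒ k = 14.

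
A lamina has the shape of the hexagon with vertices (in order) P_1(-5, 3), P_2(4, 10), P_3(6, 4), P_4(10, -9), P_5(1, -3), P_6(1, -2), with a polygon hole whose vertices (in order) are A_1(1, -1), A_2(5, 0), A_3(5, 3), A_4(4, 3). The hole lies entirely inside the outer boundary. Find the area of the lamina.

105.5

Outer boundary:
Apply the shoelace (surveyor's) formula: 2A = Σ (x_i·y_{i+1} − x_{i+1}·y_i), indices taken mod 6.
Σ = (-62) + (-44) + (-94) + (-21) + (1) + (-7) = -227
Area = |Σ|/2 = 113.5.
Hole:
A_1→A_2: (1)(0) − (5)(-1) = 5
A_2→A_3: (5)(3) − (5)(0) = 15
A_3→A_4: (5)(3) − (4)(3) = 3
A_4→A_1: (4)(-1) − (1)(3) = -7
Σ = 16
Area = |Σ|/2 = 8.
Net area = 113.5 − 8 = 105.5.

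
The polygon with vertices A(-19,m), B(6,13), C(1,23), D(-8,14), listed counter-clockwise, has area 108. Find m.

Write out the shoelace sum; only the two edges meeting at A involve m:
2·Area = [((-8)·m − (-19)·14) + ((-19)·13 − 6·m)] + 323
       = -14·m + 342 = 216
⇒ m = 9.

9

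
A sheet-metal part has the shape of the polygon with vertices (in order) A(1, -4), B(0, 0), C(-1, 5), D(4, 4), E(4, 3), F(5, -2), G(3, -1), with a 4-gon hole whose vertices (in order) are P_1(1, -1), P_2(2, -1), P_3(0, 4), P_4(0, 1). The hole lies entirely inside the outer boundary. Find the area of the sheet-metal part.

26.5

Outer boundary:
Apply Gauss's area formula: 2A = Σ (x_i·y_{i+1} − x_{i+1}·y_i), indices taken mod 7.
Σ = (0) + (0) + (-24) + (-4) + (-23) + (1) + (-11) = -61
Area = |Σ|/2 = 30.5.
Hole:
Apply the shoelace formula: 2A = Σ (x_i·y_{i+1} − x_{i+1}·y_i), indices taken mod 4.
Σ = (1) + (8) + (0) + (-1) = 8
Area = |Σ|/2 = 4.
Net area = 30.5 − 4 = 26.5.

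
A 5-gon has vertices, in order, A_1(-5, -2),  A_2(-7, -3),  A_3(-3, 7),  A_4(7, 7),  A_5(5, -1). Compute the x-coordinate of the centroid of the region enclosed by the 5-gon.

9/23

Apply the shoelace (surveyor's) formula. First the cross-terms c_i = x_i·y_{i+1} − x_{i+1}·y_i:
  1, -58, -70, -42, -15  ⇒  2A = -184, A = -92.
Then Σ (x_i + x_{i+1})·c_i = -216, so x̄ = -216 / (6·(-92)) = 9/23.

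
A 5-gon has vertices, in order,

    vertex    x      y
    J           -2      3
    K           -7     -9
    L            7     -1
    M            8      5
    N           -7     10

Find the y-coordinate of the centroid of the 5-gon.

25/21

Apply Gauss's area formula. First the cross-terms c_i = x_i·y_{i+1} − x_{i+1}·y_i:
  39, 70, 43, 115, -1  ⇒  2A = 266, A = 133.
Then Σ (y_i + y_{i+1})·c_i = 950, so ȳ = 950 / (6·133) = 25/21.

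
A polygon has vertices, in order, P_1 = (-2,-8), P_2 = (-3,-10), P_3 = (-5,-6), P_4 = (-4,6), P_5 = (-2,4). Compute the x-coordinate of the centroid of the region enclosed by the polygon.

-23/7

Apply Gauss's area formula. First the cross-terms c_i = x_i·y_{i+1} − x_{i+1}·y_i:
  -4, -32, -54, -4, 24  ⇒  2A = -70, A = -35.
Then Σ (x_i + x_{i+1})·c_i = 690, so x̄ = 690 / (6·(-35)) = -23/7.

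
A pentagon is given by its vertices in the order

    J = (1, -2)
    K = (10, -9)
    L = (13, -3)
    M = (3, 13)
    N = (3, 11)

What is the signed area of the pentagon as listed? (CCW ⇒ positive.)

Apply the shoelace (surveyor's) formula: 2A = Σ (x_i·y_{i+1} − x_{i+1}·y_i), indices taken mod 5.
Σ = (11) + (87) + (178) + (-6) + (-17) = 253
Signed area = Σ/2 = 126.5 (positive ⇒ counter-clockwise traversal).

126.5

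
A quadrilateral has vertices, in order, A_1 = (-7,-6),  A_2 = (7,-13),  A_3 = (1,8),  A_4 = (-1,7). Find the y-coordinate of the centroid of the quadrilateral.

-54/17

Apply the surveyor's formula. First the cross-terms c_i = x_i·y_{i+1} − x_{i+1}·y_i:
  133, 69, 15, 55  ⇒  2A = 272, A = 136.
Then Σ (y_i + y_{i+1})·c_i = -2592, so ȳ = -2592 / (6·136) = -54/17.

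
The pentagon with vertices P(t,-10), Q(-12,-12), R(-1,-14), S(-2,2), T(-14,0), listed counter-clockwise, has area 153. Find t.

-11

The doubled signed area Σ (x_i y_{i+1} − x_{i+1} y_i) is linear in t.
With t=0 it equals 174; the coefficient of t is -12 (from the two edges through P).
So -12·t + 174 = 2·153 = 306 ⇒ t = -11.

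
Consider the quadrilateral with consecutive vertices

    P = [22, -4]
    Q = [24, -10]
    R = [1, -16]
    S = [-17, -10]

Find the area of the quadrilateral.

246

Apply the surveyor's formula: 2A = Σ (x_i·y_{i+1} − x_{i+1}·y_i), indices taken mod 4.
Σ = (-124) + (-374) + (-282) + (288) = -492
Area = |Σ|/2 = 246.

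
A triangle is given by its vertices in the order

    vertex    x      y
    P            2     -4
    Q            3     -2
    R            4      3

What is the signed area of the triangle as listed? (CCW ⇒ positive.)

1.5

Apply the shoelace (surveyor's) formula: 2A = Σ (x_i·y_{i+1} − x_{i+1}·y_i), indices taken mod 3.
P→Q: (2)(-2) − (3)(-4) = 8
Q→R: (3)(3) − (4)(-2) = 17
R→P: (4)(-4) − (2)(3) = -22
Σ = 3
Signed area = Σ/2 = 1.5 (positive ⇒ counter-clockwise traversal).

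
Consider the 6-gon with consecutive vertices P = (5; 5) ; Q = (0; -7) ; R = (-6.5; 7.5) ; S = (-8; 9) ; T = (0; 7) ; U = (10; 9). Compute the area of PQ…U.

100

Apply the shoelace formula: 2A = Σ (x_i·y_{i+1} − x_{i+1}·y_i), indices taken mod 6.
P→Q: (5)(-7) − (0)(5) = -35
Q→R: (0)(7.5) − (-6.5)(-7) = -45.5
R→S: (-6.5)(9) − (-8)(7.5) = 1.5
S→T: (-8)(7) − (0)(9) = -56
T→U: (0)(9) − (10)(7) = -70
U→P: (10)(5) − (5)(9) = 5
Σ = -200
Area = |Σ|/2 = 100.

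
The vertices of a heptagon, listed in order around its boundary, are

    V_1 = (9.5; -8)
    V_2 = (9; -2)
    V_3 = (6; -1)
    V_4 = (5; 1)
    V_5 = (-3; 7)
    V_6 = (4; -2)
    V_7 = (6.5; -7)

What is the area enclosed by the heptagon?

41.25

Apply the surveyor's formula: 2A = Σ (x_i·y_{i+1} − x_{i+1}·y_i), indices taken mod 7.
V_1→V_2: (9.5)(-2) − (9)(-8) = 53
V_2→V_3: (9)(-1) − (6)(-2) = 3
V_3→V_4: (6)(1) − (5)(-1) = 11
V_4→V_5: (5)(7) − (-3)(1) = 38
V_5→V_6: (-3)(-2) − (4)(7) = -22
V_6→V_7: (4)(-7) − (6.5)(-2) = -15
V_7→V_1: (6.5)(-8) − (9.5)(-7) = 14.5
Σ = 82.5
Area = |Σ|/2 = 41.25.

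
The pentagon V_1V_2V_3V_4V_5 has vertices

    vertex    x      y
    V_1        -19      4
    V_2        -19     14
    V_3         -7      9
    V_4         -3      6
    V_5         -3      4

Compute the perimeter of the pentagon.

46

|V_1V_2| = √((0)² + (10)²) = √100 = 10
|V_2V_3| = √((12)² + (-5)²) = √169 = 13
|V_3V_4| = √((4)² + (-3)²) = √25 = 5
|V_4V_5| = √((0)² + (-2)²) = √4 = 2
|V_5V_1| = √((-16)² + (0)²) = √256 = 16
Perimeter = 10 + 13 + 5 + 2 + 16 = 46.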